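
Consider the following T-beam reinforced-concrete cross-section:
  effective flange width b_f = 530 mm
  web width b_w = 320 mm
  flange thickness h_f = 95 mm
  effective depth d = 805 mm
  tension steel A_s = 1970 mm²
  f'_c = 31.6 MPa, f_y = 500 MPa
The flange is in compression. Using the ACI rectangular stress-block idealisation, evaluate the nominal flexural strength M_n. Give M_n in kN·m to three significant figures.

Tension: T = A_s f_y = 1970 × 500 = 985000 N.
Try a within the flange: a = T/(0.85 f'_c b_f) = 985000/(0.85 × 31.6 × 530) = 69.19 mm.
Since a = 69.19 ≤ h_f = 95 mm, the stress block lies entirely in the flange; analyse as a rectangular beam of width b_f.
M_n = T(d − a/2) = 985000 × (805 − 34.595) = 758.85 × 10⁶ N·mm.
M_n = 758.85 kN·m.

M_n ≈ 759 kN·m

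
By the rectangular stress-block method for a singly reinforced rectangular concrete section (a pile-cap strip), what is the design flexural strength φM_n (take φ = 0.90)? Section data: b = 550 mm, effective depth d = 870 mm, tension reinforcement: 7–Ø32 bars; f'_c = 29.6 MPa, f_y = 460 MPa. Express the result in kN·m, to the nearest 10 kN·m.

A_s = 7 × 804 = 5628 mm².
T = A_s f_y = 5628 × 460 = 2588880 N = 2588.88 kN.
From C = T: a = T/(0.85 f'_c b) = 2588880/(0.85 × 29.6 × 550) = 187.08 mm.
M_n = T(d − a/2) = 2588.88 kN × (870 − 93.54) mm = 2010.16 kN·m.
φM_n = 0.90 × 2010.16 = 1809.14 kN·m.

φM_n ≈ 1810 kN·m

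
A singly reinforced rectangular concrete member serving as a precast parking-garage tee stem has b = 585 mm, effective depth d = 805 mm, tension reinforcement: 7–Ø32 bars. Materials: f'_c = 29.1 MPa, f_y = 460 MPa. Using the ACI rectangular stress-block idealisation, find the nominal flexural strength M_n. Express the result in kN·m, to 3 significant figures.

M_n ≈ 1850 kN·m

A_s = 7 × 804 = 5628 mm².
T = A_s f_y = 5628 × 460 = 2588880 N = 2588.88 kN.
From C = T: a = T/(0.85 f'_c b) = 2588880/(0.85 × 29.1 × 585) = 178.91 mm.
M_n = T(d − a/2) = 2588.88 kN × (805 − 89.455) mm = 1852.46 kN·m.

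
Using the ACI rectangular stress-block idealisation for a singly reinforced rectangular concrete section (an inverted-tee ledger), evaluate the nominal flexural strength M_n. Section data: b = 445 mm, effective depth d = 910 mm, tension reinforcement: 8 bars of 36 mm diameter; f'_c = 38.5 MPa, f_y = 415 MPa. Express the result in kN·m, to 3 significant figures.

A_s = 8 × 1018 = 8144 mm².
T = A_s f_y = 8144 × 415 = 3379760 N = 3379.76 kN.
From C = T: a = T/(0.85 f'_c b) = 3379760/(0.85 × 38.5 × 445) = 232.08 mm.
M_n = T(d − a/2) = 3379.76 kN × (910 − 116.04) mm = 2683.39 kN·m.

M_n ≈ 2680 kN·m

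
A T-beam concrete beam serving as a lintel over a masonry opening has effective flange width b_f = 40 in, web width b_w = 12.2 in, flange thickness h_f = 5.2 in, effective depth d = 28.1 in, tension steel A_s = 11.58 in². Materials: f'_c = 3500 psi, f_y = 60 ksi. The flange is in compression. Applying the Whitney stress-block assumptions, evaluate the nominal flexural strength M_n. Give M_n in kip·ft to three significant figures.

Tension: T = A_s f_y = 11.58 × 60 = 694.8 kips.
Try a within the flange: a = T/(0.85 f'_c b_f) = 694.8/(0.85 × 3.5 × 40) = 5.839 in.
a = 5.839 > h_f = 5.2 in: the block extends into the web. Split into flange-overhang and web parts.
C_f = 0.85 f'_c (b_f − b_w) h_f = 0.85 × 3.5 × (40 − 12.2) × 5.2 = 430.1 kips.
Remaining web compression depth: a_w = (T − C_f)/(0.85 f'_c b_w) = (694.8 − 430.1)/(0.85 × 3.5 × 12.2) = 7.293 in.
M_n = C_f(d − h_f/2) + (T − C_f)(d − a_w/2) = 430.1 × (28.1 − 2.6) + 264.7 × (28.1 − 3.6465) = 10967.6 + 6472.8 = 17440.4 kip·in.
M_n = 17440.4/12 = 1453.37 kip·ft.

M_n ≈ 1450 kip·ft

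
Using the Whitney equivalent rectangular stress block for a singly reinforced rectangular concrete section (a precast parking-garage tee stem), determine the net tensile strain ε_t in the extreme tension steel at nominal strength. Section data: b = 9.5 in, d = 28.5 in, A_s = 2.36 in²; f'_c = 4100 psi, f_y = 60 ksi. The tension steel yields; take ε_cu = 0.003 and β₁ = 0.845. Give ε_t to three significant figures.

a = A_s f_y/(0.85 f'_c b) = 4.277 in.
β₁ = 0.845, so c = a/β₁ = 4.277/0.845 = 5.062 in.
From the linear strain diagram with ε_cu = 0.003: ε_t = 0.003 (d − c)/c = 0.003 × (28.5 − 5.062)/5.062 = 0.0139.
Since ε_t ≥ 0.005, the section is tension-controlled.

ε_t ≈ 0.0139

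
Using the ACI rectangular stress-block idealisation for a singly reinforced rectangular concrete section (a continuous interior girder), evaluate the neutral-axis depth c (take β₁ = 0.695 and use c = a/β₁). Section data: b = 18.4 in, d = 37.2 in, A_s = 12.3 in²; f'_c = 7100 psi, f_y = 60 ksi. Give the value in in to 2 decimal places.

c ≈ 9.56 in

T = A_s f_y = 12.3 × 60 = 738 kips.
a = T/(0.85 f'_c b) = 738/(0.85 × 7.1 × 18.4) = 6.6460 in.
With β₁ = 0.695, c = a/β₁ = 6.6460/0.695 = 9.56 in.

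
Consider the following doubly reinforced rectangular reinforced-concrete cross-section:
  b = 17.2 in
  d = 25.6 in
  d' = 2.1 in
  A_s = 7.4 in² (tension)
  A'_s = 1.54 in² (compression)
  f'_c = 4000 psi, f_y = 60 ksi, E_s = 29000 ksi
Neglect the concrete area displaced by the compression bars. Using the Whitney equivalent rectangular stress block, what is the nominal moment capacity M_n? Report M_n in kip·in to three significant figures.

Assume both steels yield.
a = (A_s − A'_s) f_y/(0.85 f'_c b) = (7.4 − 1.54) × 60/(0.85 × 4 × 17.2) = 6.012 in.
c = a/β₁ = 6.012/0.85 = 7.073 in; ε'_s = 0.003(c − d')/c = 0.0021 ≥ ε_y = 0.0021, so the compression steel yields.
M_n = (A_s − A'_s) f_y (d − a/2) + A'_s f_y (d − d') = 351.6 × (25.6 − 3.006) + 92.4 × (25.6 − 2.1) = 7944.1 + 2171.4 = 10115.5 kip·in.

M_n ≈ 10100 kip·in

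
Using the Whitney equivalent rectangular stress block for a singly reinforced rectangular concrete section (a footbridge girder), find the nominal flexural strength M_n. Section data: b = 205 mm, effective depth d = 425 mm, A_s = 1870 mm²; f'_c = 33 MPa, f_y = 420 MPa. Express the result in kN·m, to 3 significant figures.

M_n ≈ 280 kN·m

T = A_s f_y = 1870 × 420 = 785400 N = 785.4 kN.
From C = T: a = T/(0.85 f'_c b) = 785400/(0.85 × 33 × 205) = 136.59 mm.
M_n = T(d − a/2) = 785.4 kN × (425 − 68.295) mm = 280.16 kN·m.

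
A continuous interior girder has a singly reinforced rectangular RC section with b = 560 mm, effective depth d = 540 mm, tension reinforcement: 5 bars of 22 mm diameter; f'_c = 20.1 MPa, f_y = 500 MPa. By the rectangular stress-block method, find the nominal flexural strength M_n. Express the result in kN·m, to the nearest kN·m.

M_n ≈ 466 kN·m

A_s = 5 × 380 = 1900 mm².
T = A_s f_y = 1900 × 500 = 950000 N = 950 kN.
From C = T: a = T/(0.85 f'_c b) = 950000/(0.85 × 20.1 × 560) = 99.29 mm.
M_n = T(d − a/2) = 950 kN × (540 − 49.645) mm = 465.84 kN·m.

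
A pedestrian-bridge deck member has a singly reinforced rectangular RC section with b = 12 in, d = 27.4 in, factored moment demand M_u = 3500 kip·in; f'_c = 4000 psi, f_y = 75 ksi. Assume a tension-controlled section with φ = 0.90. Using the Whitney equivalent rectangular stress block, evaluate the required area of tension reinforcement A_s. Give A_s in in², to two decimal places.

M_n = M_u/φ = 3500/0.90 = 3888.89 kip·in.
From M_n = 0.85 f'_c a b (d − a/2):
a = d − √(d² − 2M_n/(0.85 f'_c b)) = 27.4 − √(27.4² − 2 × 3888.89/(0.85 × 4 × 12)) = 3.733 in.
A_s = 0.85 f'_c a b / f_y = 0.85 × 4 × 3.733 × 12 / 75 = 2.031 in².

A_s ≈ 2.03 in²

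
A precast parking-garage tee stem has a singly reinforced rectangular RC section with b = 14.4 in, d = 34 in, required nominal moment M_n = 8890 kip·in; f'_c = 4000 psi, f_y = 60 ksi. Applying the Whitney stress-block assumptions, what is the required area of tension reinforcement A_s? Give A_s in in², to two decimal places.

From M_n = 0.85 f'_c a b (d − a/2):
a = d − √(d² − 2M_n/(0.85 f'_c b)) = 34 − √(34² − 2 × 8890/(0.85 × 4 × 14.4)) = 5.842 in.
A_s = 0.85 f'_c a b / f_y = 0.85 × 4 × 5.842 × 14.4 / 60 = 4.767 in².

A_s ≈ 4.77 in²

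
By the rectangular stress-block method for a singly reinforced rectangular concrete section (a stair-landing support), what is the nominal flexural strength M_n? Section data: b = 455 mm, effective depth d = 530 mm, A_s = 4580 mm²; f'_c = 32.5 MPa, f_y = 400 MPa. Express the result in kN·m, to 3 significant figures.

T = A_s f_y = 4580 × 400 = 1832000 N = 1832 kN.
From C = T: a = T/(0.85 f'_c b) = 1832000/(0.85 × 32.5 × 455) = 145.75 mm.
M_n = T(d − a/2) = 1832 kN × (530 − 72.875) mm = 837.45 kN·m.

M_n ≈ 837 kN·m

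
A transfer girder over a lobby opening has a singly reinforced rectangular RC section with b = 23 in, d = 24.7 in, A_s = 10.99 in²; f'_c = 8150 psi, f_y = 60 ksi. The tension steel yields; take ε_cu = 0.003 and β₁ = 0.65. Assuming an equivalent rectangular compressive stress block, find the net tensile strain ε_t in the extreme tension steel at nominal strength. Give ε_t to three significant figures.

ε_t ≈ 0.00864

a = A_s f_y/(0.85 f'_c b) = 4.139 in.
β₁ = 0.65, so c = a/β₁ = 4.139/0.65 = 6.368 in.
From the linear strain diagram with ε_cu = 0.003: ε_t = 0.003 (d − c)/c = 0.003 × (24.7 − 6.368)/6.368 = 0.00864.
Since ε_t ≥ 0.005, the section is tension-controlled.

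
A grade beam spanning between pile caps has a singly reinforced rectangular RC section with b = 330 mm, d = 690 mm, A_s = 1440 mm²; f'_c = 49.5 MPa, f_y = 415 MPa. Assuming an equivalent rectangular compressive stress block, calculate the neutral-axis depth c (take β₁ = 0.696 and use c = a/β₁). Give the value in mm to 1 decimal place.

c ≈ 61.8 mm

T = A_s f_y = 1440 × 415 = 597600 N = 597.6 kN.
Setting C = 0.85 f'_c a b equal to T: a = 597600/(0.85 × 49.5 × 330) = 43.040 mm.
With β₁ = 0.696, c = a/β₁ = 43.040/0.696 = 61.8 mm.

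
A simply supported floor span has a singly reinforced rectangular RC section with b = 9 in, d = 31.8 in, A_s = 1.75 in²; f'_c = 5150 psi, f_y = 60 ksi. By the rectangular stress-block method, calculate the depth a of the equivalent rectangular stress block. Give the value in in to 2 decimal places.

T = A_s f_y = 1.75 × 60 = 105 kips.
a = T/(0.85 f'_c b) = 105/(0.85 × 5.15 × 9) = 2.67 in.

a ≈ 2.67 in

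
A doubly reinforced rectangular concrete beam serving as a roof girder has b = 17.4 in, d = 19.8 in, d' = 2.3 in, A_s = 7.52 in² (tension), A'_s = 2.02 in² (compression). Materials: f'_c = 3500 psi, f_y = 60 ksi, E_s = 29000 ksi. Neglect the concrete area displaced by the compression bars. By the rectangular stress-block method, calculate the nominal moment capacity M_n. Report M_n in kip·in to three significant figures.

M_n ≈ 7600 kip·in

Assume both steels yield.
a = (A_s − A'_s) f_y/(0.85 f'_c b) = (7.52 − 2.02) × 60/(0.85 × 3.5 × 17.4) = 6.375 in.
c = a/β₁ = 6.375/0.85 = 7.500 in; ε'_s = 0.003(c − d')/c = 0.0021 ≥ ε_y = 0.0021, so the compression steel yields.
M_n = (A_s − A'_s) f_y (d − a/2) + A'_s f_y (d − d') = 330 × (19.8 − 3.1875) + 121.2 × (19.8 − 2.3) = 5482.1 + 2121.0 = 7603.1 kip·in.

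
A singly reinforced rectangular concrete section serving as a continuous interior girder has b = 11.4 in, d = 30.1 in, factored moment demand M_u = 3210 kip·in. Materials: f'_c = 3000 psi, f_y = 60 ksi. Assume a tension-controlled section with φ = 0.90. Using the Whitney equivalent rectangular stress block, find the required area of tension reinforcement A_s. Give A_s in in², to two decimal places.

A_s ≈ 2.13 in²

M_n = M_u/φ = 3210/0.90 = 3566.67 kip·in.
From M_n = 0.85 f'_c a b (d − a/2):
a = d − √(d² − 2M_n/(0.85 f'_c b)) = 30.1 − √(30.1² − 2 × 3566.67/(0.85 × 3 × 11.4)) = 4.397 in.
A_s = 0.85 f'_c a b / f_y = 0.85 × 3 × 4.397 × 11.4 / 60 = 2.130 in².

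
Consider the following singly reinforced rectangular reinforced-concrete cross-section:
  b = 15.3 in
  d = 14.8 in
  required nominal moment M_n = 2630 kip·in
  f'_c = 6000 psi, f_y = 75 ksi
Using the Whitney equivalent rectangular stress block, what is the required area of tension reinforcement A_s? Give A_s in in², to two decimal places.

From M_n = 0.85 f'_c a b (d − a/2):
a = d − √(d² − 2M_n/(0.85 f'_c b)) = 14.8 − √(14.8² − 2 × 2630/(0.85 × 6 × 15.3)) = 2.486 in.
A_s = 0.85 f'_c a b / f_y = 0.85 × 6 × 2.486 × 15.3 / 75 = 2.586 in².

A_s ≈ 2.59 in²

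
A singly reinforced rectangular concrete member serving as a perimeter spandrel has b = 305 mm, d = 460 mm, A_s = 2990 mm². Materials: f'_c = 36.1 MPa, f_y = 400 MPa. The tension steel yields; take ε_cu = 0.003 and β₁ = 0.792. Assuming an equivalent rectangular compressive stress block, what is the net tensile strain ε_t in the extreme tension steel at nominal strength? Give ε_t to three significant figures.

ε_t ≈ 0.00555

a = A_s f_y/(0.85 f'_c b) = 127.79 mm.
β₁ = 0.792, so c = a/β₁ = 127.79/0.792 = 161.35 mm.
From the linear strain diagram with ε_cu = 0.003: ε_t = 0.003 (d − c)/c = 0.003 × (460 − 161.35)/161.35 = 0.00555.
Since ε_t ≥ 0.005, the section is tension-controlled.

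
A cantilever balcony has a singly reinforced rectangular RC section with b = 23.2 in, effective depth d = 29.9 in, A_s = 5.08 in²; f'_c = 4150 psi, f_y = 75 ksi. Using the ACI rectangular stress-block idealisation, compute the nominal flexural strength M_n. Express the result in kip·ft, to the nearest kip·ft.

T = A_s f_y = 5.08 × 75 = 381 kips.
a = T/(0.85 f'_c b) = 381/(0.85 × 4.15 × 23.2) = 4.656 in.
M_n = T(d − a/2) = 381 × (29.9 − 2.328) = 10504.9 kip·in = 10504.9/12 = 875.41 kip·ft.

M_n ≈ 875 kip·ft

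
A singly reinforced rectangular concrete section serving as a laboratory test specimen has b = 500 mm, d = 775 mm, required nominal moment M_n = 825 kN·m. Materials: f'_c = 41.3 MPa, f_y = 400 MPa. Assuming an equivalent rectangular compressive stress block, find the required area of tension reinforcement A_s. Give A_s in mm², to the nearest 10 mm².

With M_n = 0.85 f'_c a b (d − a/2), solve the quadratic for a:
a = d − √(d² − 2M_n/(0.85 f'_c b)) = 775 − √(775² − 2 × 825×10⁶/(0.85 × 41.3 × 500)) = 63.23 mm.
A_s = 0.85 f'_c a b / f_y = 0.85 × 41.3 × 63.23 × 500 / 400 = 2774.6 mm².

A_s ≈ 2770 mm²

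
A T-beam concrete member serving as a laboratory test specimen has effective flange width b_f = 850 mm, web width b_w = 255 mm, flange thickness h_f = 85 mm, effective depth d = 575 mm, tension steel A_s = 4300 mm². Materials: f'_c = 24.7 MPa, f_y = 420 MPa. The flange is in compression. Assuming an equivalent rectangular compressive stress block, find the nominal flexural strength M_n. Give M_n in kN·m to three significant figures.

Tension: T = A_s f_y = 4300 × 420 = 1806000 N.
Try a within the flange: a = T/(0.85 f'_c b_f) = 1806000/(0.85 × 24.7 × 850) = 101.20 mm.
a = 101.20 > h_f = 85 mm: the block extends into the web. Split into flange-overhang and web parts.
C_f = 0.85 f'_c (b_f − b_w) h_f = 0.85 × 24.7 × (850 − 255) × 85 = 1061822 N.
Remaining web compression depth: a_w = (T − C_f)/(0.85 f'_c b_w) = (1806000 − 1061822)/(0.85 × 24.7 × 255) = 139.00 mm.
M_n = C_f(d − h_f/2) + (T − C_f)(d − a_w/2) = 1061822 × (575 − 42.5) + 744178 × (575 − 69.5) = 565.42 + 376.18 = 941.60 × 10⁶ N·mm.
M_n = 941.60 kN·m.

M_n ≈ 942 kN·m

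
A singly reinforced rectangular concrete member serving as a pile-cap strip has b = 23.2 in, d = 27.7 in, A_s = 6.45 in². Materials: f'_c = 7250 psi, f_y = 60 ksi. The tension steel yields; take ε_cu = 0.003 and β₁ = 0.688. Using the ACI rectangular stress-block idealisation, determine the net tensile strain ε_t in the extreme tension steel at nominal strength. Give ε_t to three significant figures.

ε_t ≈ 0.0181

a = A_s f_y/(0.85 f'_c b) = 2.707 in.
β₁ = 0.688, so c = a/β₁ = 2.707/0.688 = 3.935 in.
From the linear strain diagram with ε_cu = 0.003: ε_t = 0.003 (d − c)/c = 0.003 × (27.7 − 3.935)/3.935 = 0.0181.
Since ε_t ≥ 0.005, the section is tension-controlled.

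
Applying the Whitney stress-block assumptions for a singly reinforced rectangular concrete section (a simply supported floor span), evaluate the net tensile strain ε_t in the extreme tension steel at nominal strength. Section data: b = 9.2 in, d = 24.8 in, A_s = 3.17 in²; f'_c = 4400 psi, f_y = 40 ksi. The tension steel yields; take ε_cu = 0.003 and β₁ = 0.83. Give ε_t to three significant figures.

a = A_s f_y/(0.85 f'_c b) = 3.685 in.
β₁ = 0.83, so c = a/β₁ = 3.685/0.83 = 4.440 in.
From the linear strain diagram with ε_cu = 0.003: ε_t = 0.003 (d − c)/c = 0.003 × (24.8 − 4.440)/4.440 = 0.0138.
Since ε_t ≥ 0.005, the section is tension-controlled.

ε_t ≈ 0.0138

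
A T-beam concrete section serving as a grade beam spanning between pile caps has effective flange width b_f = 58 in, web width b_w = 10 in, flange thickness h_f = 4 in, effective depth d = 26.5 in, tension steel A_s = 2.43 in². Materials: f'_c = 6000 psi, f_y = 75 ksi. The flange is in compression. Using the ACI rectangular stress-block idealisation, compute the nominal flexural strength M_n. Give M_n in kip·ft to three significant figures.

M_n ≈ 398 kip·ft

Tension: T = A_s f_y = 2.43 × 75 = 182.25 kips.
Try a within the flange: a = T/(0.85 f'_c b_f) = 182.25/(0.85 × 6 × 58) = 0.616 in.
Since a = 0.616 ≤ h_f = 4 in, the stress block lies entirely in the flange; analyse as a rectangular beam of width b_f.
M_n = T(d − a/2) = 182.25 × (26.5 − 0.308) = 4773.5 kip·in.
M_n = 4773.5/12 = 397.79 kip·ft.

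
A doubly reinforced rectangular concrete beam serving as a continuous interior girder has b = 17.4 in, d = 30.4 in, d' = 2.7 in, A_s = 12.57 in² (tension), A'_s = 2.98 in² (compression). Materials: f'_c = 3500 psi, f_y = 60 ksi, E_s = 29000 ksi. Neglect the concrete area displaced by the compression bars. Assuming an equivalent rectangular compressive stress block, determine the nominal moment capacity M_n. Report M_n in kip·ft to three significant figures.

Assume both steels yield.
a = (A_s − A'_s) f_y/(0.85 f'_c b) = (12.57 − 2.98) × 60/(0.85 × 3.5 × 17.4) = 11.116 in.
c = a/β₁ = 11.116/0.85 = 13.078 in; ε'_s = 0.003(c − d')/c = 0.0024 ≥ ε_y = 0.0021, so the compression steel yields.
M_n = (A_s − A'_s) f_y (d − a/2) + A'_s f_y (d − d') = 575.4 × (30.4 − 5.558) + 178.8 × (30.4 − 2.7) = 14294.1 + 4952.8 = 19246.9 kip·in = 19246.9/12 = 1603.91 kip·ft.

M_n ≈ 1600 kip·ft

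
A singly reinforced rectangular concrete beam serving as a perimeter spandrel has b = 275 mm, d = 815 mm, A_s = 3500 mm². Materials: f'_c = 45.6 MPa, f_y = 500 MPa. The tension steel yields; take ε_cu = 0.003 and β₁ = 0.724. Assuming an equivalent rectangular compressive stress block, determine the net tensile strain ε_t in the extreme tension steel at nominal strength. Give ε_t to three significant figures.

a = A_s f_y/(0.85 f'_c b) = 164.18 mm.
β₁ = 0.724, so c = a/β₁ = 164.18/0.724 = 226.77 mm.
From the linear strain diagram with ε_cu = 0.003: ε_t = 0.003 (d − c)/c = 0.003 × (815 − 226.77)/226.77 = 0.00778.
Since ε_t ≥ 0.005, the section is tension-controlled.

ε_t ≈ 0.00778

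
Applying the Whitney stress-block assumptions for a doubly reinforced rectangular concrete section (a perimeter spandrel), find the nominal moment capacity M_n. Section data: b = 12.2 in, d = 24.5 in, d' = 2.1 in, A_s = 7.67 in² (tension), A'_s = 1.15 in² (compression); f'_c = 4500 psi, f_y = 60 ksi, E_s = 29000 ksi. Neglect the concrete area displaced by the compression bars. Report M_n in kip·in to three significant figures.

Assume both steels yield.
a = (A_s − A'_s) f_y/(0.85 f'_c b) = (7.67 − 1.15) × 60/(0.85 × 4.5 × 12.2) = 8.383 in.
c = a/β₁ = 8.383/0.825 = 10.161 in; ε'_s = 0.003(c − d')/c = 0.0024 ≥ ε_y = 0.0021, so the compression steel yields.
M_n = (A_s − A'_s) f_y (d − a/2) + A'_s f_y (d − d') = 391.2 × (24.5 − 4.1915) + 69 × (24.5 − 2.1) = 7944.7 + 1545.6 = 9490.3 kip·in.

M_n ≈ 9490 kip·in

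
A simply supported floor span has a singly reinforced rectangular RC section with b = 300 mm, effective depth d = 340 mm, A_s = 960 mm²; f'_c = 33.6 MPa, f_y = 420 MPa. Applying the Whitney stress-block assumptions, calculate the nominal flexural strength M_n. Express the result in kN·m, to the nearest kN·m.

M_n ≈ 128 kN·m

T = A_s f_y = 960 × 420 = 403200 N = 403.2 kN.
From C = T: a = T/(0.85 f'_c b) = 403200/(0.85 × 33.6 × 300) = 47.06 mm.
M_n = T(d − a/2) = 403.2 kN × (340 − 23.53) mm = 127.60 kN·m.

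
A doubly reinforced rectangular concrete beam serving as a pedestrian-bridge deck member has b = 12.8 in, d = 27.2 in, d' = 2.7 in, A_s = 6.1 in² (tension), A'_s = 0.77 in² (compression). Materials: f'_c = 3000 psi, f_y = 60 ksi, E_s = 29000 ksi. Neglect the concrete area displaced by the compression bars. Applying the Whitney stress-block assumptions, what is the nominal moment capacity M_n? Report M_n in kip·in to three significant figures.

Assume both steels yield.
a = (A_s − A'_s) f_y/(0.85 f'_c b) = (6.1 − 0.77) × 60/(0.85 × 3 × 12.8) = 9.798 in.
c = a/β₁ = 9.798/0.85 = 11.527 in; ε'_s = 0.003(c − d')/c = 0.0023 ≥ ε_y = 0.0021, so the compression steel yields.
M_n = (A_s − A'_s) f_y (d − a/2) + A'_s f_y (d − d') = 319.8 × (27.2 − 4.899) + 46.2 × (27.2 − 2.7) = 7131.9 + 1131.9 = 8263.8 kip·in.

M_n ≈ 8260 kip·in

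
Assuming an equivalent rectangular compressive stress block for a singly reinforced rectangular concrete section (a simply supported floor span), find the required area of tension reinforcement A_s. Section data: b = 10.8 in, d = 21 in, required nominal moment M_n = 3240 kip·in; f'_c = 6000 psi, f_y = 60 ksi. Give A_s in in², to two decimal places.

From M_n = 0.85 f'_c a b (d − a/2):
a = d − √(d² − 2M_n/(0.85 f'_c b)) = 21 − √(21² − 2 × 3240/(0.85 × 6 × 10.8)) = 3.018 in.
A_s = 0.85 f'_c a b / f_y = 0.85 × 6 × 3.018 × 10.8 / 60 = 2.771 in².

A_s ≈ 2.77 in²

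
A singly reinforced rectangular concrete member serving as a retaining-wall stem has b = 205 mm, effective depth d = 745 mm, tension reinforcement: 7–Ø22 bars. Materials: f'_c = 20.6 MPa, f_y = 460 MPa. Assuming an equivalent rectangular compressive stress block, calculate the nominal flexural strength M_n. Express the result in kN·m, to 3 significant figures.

A_s = 7 × 380 = 2660 mm².
T = A_s f_y = 2660 × 460 = 1223600 N = 1223.6 kN.
From C = T: a = T/(0.85 f'_c b) = 1223600/(0.85 × 20.6 × 205) = 340.88 mm.
M_n = T(d − a/2) = 1223.6 kN × (745 − 170.44) mm = 703.03 kN·m.

M_n ≈ 703 kN·m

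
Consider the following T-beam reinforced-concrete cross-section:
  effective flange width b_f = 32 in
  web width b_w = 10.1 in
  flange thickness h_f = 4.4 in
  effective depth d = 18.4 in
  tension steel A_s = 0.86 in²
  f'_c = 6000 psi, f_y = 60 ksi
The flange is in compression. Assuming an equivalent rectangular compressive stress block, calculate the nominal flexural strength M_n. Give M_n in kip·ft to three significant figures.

Tension: T = A_s f_y = 0.86 × 60 = 51.6 kips.
Try a within the flange: a = T/(0.85 f'_c b_f) = 51.6/(0.85 × 6 × 32) = 0.316 in.
Since a = 0.316 ≤ h_f = 4.4 in, the stress block lies entirely in the flange; analyse as a rectangular beam of width b_f.
M_n = T(d − a/2) = 51.6 × (18.4 − 0.158) = 941.3 kip·in.
M_n = 941.3/12 = 78.44 kip·ft.

M_n ≈ 78.4 kip·ft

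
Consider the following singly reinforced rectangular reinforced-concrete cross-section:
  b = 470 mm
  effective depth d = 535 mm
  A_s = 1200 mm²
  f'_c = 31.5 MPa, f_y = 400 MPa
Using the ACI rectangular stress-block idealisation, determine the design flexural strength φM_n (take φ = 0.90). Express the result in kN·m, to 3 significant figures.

T = A_s f_y = 1200 × 400 = 480000 N = 480 kN.
From C = T: a = T/(0.85 f'_c b) = 480000/(0.85 × 31.5 × 470) = 38.14 mm.
M_n = T(d − a/2) = 480 kN × (535 − 19.07) mm = 247.65 kN·m.
φM_n = 0.90 × 247.65 = 222.89 kN·m.

φM_n ≈ 223 kN·m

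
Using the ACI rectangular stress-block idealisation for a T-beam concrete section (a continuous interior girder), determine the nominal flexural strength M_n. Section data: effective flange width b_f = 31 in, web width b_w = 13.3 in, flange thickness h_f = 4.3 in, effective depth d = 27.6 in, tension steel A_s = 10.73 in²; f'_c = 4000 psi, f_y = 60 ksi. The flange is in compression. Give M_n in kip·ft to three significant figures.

Tension: T = A_s f_y = 10.73 × 60 = 643.8 kips.
Try a within the flange: a = T/(0.85 f'_c b_f) = 643.8/(0.85 × 4 × 31) = 6.108 in.
a = 6.108 > h_f = 4.3 in: the block extends into the web. Split into flange-overhang and web parts.
C_f = 0.85 f'_c (b_f − b_w) h_f = 0.85 × 4 × (31 − 13.3) × 4.3 = 258.8 kips.
Remaining web compression depth: a_w = (T − C_f)/(0.85 f'_c b_w) = (643.8 − 258.8)/(0.85 × 4 × 13.3) = 8.514 in.
M_n = C_f(d − h_f/2) + (T − C_f)(d − a_w/2) = 258.8 × (27.6 − 2.15) + 385 × (27.6 − 4.257) = 6586.5 + 8987.1 = 15573.6 kip·in.
M_n = 15573.6/12 = 1297.80 kip·ft.

M_n ≈ 1300 kip·ft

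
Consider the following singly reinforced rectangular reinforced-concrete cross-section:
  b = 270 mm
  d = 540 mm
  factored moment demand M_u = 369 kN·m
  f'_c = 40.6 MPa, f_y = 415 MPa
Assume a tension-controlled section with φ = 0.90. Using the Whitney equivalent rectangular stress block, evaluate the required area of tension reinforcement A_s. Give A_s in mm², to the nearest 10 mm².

M_n = M_u/φ = 369/0.90 = 410 kN·m.
With M_n = 0.85 f'_c a b (d − a/2), solve the quadratic for a:
a = d − √(d² − 2M_n/(0.85 f'_c b)) = 540 − √(540² − 2 × 410×10⁶/(0.85 × 40.6 × 270)) = 88.78 mm.
A_s = 0.85 f'_c a b / f_y = 0.85 × 40.6 × 88.78 × 270 / 415 = 1993.3 mm².

A_s ≈ 1990 mm²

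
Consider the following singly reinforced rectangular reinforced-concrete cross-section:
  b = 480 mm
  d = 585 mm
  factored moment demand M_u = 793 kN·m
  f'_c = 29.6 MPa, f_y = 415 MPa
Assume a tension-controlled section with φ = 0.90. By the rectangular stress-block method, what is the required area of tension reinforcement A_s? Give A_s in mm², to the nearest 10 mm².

A_s ≈ 4130 mm²

M_n = M_u/φ = 793/0.90 = 881.111 kN·m.
With M_n = 0.85 f'_c a b (d − a/2), solve the quadratic for a:
a = d − √(d² − 2M_n/(0.85 f'_c b)) = 585 − √(585² − 2 × 881.111×10⁶/(0.85 × 29.6 × 480)) = 141.93 mm.
A_s = 0.85 f'_c a b / f_y = 0.85 × 29.6 × 141.93 × 480 / 415 = 4130.3 mm².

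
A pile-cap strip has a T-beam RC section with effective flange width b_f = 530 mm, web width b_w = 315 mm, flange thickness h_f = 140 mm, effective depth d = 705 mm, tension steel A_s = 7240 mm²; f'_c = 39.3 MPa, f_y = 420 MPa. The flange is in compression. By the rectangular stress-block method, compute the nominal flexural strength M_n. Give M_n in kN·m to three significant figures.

Tension: T = A_s f_y = 7240 × 420 = 3040800 N.
Try a within the flange: a = T/(0.85 f'_c b_f) = 3040800/(0.85 × 39.3 × 530) = 171.75 mm.
a = 171.75 > h_f = 140 mm: the block extends into the web. Split into flange-overhang and web parts.
C_f = 0.85 f'_c (b_f − b_w) h_f = 0.85 × 39.3 × (530 − 315) × 140 = 1005491 N.
Remaining web compression depth: a_w = (T − C_f)/(0.85 f'_c b_w) = (3040800 − 1005491)/(0.85 × 39.3 × 315) = 193.42 mm.
M_n = C_f(d − h_f/2) + (T − C_f)(d − a_w/2) = 1005491 × (705 − 70) + 2035309 × (705 − 96.71) = 638.49 + 1238.06 = 1876.55 × 10⁶ N·mm.
M_n = 1876.55 kN·m.

M_n ≈ 1880 kN·m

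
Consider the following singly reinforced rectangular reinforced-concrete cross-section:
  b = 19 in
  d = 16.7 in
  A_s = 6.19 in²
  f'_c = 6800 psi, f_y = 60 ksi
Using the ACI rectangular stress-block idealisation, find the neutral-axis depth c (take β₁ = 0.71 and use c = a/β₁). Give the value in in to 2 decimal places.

c ≈ 4.76 in

T = A_s f_y = 6.19 × 60 = 371.4 kips.
a = T/(0.85 f'_c b) = 371.4/(0.85 × 6.8 × 19) = 3.3819 in.
With β₁ = 0.71, c = a/β₁ = 3.3819/0.71 = 4.76 in.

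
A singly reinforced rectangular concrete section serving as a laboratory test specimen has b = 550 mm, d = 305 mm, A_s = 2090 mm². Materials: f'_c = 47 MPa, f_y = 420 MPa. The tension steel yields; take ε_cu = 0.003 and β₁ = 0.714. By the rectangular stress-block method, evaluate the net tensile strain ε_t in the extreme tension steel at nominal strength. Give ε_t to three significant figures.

a = A_s f_y/(0.85 f'_c b) = 39.95 mm.
β₁ = 0.714, so c = a/β₁ = 39.95/0.714 = 55.95 mm.
From the linear strain diagram with ε_cu = 0.003: ε_t = 0.003 (d − c)/c = 0.003 × (305 − 55.95)/55.95 = 0.0134.
Since ε_t ≥ 0.005, the section is tension-controlled.

ε_t ≈ 0.0134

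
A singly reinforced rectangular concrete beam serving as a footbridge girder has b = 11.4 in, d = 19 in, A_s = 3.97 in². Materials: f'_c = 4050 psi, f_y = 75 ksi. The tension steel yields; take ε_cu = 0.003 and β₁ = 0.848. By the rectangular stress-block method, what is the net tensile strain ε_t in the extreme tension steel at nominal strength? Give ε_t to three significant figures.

ε_t ≈ 0.00337

a = A_s f_y/(0.85 f'_c b) = 7.587 in.
β₁ = 0.848, so c = a/β₁ = 7.587/0.848 = 8.947 in.
From the linear strain diagram with ε_cu = 0.003: ε_t = 0.003 (d − c)/c = 0.003 × (19 − 8.947)/8.947 = 0.00337.
ε_t < 0.004 — the section is over-reinforced for flexure under ACI limits.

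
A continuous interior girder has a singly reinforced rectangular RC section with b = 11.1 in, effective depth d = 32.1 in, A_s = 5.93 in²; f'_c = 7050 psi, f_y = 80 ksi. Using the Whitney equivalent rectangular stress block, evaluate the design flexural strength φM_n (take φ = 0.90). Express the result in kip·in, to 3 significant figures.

T = A_s f_y = 5.93 × 80 = 474.4 kips.
a = T/(0.85 f'_c b) = 474.4/(0.85 × 7.05 × 11.1) = 7.132 in.
M_n = T(d − a/2) = 474.4 × (32.1 − 3.566) = 13536.5 kip·in.
φM_n = 0.90 × 13536.5 = 12182.9 kip·in.

φM_n ≈ 12200 kip·in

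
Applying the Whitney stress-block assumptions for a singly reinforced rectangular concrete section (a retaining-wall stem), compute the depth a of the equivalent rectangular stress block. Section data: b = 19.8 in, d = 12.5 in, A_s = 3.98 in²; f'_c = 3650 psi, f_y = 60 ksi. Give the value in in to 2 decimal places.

T = A_s f_y = 3.98 × 60 = 238.8 kips.
a = T/(0.85 f'_c b) = 238.8/(0.85 × 3.65 × 19.8) = 3.89 in.

a ≈ 3.89 in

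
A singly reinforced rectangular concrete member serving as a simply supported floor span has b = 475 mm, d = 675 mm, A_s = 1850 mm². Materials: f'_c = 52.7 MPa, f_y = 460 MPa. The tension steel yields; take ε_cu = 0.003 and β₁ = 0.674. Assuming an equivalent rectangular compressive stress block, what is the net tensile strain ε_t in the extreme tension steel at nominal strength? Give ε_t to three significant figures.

a = A_s f_y/(0.85 f'_c b) = 40.00 mm.
β₁ = 0.674, so c = a/β₁ = 40.00/0.674 = 59.35 mm.
From the linear strain diagram with ε_cu = 0.003: ε_t = 0.003 (d − c)/c = 0.003 × (675 − 59.35)/59.35 = 0.0311.
Since ε_t ≥ 0.005, the section is tension-controlled.

ε_t ≈ 0.0311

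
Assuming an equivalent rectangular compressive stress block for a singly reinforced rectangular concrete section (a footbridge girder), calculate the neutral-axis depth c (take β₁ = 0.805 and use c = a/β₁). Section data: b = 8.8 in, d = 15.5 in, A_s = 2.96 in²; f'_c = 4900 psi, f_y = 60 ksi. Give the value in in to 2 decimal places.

c ≈ 6.02 in

T = A_s f_y = 2.96 × 60 = 177.6 kips.
a = T/(0.85 f'_c b) = 177.6/(0.85 × 4.9 × 8.8) = 4.8456 in.
With β₁ = 0.805, c = a/β₁ = 4.8456/0.805 = 6.02 in.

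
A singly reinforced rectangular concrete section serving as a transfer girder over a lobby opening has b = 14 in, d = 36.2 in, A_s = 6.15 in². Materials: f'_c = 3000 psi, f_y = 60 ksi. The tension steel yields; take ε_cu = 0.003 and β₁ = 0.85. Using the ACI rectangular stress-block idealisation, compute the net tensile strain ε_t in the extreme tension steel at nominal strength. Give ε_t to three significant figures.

ε_t ≈ 0.00593

a = A_s f_y/(0.85 f'_c b) = 10.336 in.
β₁ = 0.85, so c = a/β₁ = 10.336/0.85 = 12.160 in.
From the linear strain diagram with ε_cu = 0.003: ε_t = 0.003 (d − c)/c = 0.003 × (36.2 − 12.160)/12.160 = 0.00593.
Since ε_t ≥ 0.005, the section is tension-controlled.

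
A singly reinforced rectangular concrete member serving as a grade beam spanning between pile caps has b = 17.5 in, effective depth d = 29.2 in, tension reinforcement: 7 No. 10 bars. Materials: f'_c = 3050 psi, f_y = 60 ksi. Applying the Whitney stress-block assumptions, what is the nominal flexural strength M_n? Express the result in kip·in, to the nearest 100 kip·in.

A_s = 7 × 1.27 = 8.89 in².
T = A_s f_y = 8.89 × 60 = 533.4 kips.
a = T/(0.85 f'_c b) = 533.4/(0.85 × 3.05 × 17.5) = 11.757 in.
M_n = T(d − a/2) = 533.4 × (29.2 − 5.8785) = 12439.7 kip·in.

M_n ≈ 12400 kip·in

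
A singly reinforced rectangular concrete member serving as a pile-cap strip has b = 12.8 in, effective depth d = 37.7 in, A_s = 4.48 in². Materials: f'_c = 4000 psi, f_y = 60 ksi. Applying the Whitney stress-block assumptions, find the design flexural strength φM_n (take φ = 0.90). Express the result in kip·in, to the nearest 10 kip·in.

T = A_s f_y = 4.48 × 60 = 268.8 kips.
a = T/(0.85 f'_c b) = 268.8/(0.85 × 4 × 12.8) = 6.176 in.
M_n = T(d − a/2) = 268.8 × (37.7 − 3.088) = 9303.7 kip·in.
φM_n = 0.90 × 9303.7 = 8373.3 kip·in.

φM_n ≈ 8370 kip·in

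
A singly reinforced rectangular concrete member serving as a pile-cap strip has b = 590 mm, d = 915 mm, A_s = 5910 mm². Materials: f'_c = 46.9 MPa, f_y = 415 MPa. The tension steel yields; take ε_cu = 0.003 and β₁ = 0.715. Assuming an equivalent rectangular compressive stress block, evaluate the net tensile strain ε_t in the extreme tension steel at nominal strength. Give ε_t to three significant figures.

ε_t ≈ 0.0158

a = A_s f_y/(0.85 f'_c b) = 104.28 mm.
β₁ = 0.715, so c = a/β₁ = 104.28/0.715 = 145.85 mm.
From the linear strain diagram with ε_cu = 0.003: ε_t = 0.003 (d − c)/c = 0.003 × (915 − 145.85)/145.85 = 0.0158.
Since ε_t ≥ 0.005, the section is tension-controlled.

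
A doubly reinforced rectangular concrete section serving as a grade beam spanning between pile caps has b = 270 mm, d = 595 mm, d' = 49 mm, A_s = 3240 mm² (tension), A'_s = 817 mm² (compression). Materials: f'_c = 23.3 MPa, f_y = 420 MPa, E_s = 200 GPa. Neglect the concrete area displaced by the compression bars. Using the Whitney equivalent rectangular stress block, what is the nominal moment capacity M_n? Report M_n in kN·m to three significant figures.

Assume both tension and compression steel yield.
Net tension couple steel: A_s − A'_s = 2423 mm².
a = (A_s − A'_s) f_y / (0.85 f'_c b) = 1017660/(0.85 × 23.3 × 270) = 190.31 mm.
c = a/β₁ = 190.31/0.85 = 223.89 mm; ε'_s = 0.003(c − d')/c = 0.0023 ≥ f_y/E_s = 0.0021, so compression steel does yield.
M_n = (A_s − A'_s) f_y (d − a/2) + A'_s f_y (d − d') = [1017660 × (595 − 95.155) + 343140 × (595 − 49)] × 10⁻⁶ = 508.67 + 187.35 = 696.02 kN·m.

M_n ≈ 696 kN·m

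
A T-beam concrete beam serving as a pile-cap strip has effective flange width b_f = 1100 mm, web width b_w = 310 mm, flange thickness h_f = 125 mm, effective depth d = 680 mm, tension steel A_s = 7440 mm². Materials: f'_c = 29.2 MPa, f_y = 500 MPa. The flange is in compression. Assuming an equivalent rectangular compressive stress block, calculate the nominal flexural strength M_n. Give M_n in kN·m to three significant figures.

M_n ≈ 2270 kN·m

Tension: T = A_s f_y = 7440 × 500 = 3720000 N.
Try a within the flange: a = T/(0.85 f'_c b_f) = 3720000/(0.85 × 29.2 × 1100) = 136.25 mm.
a = 136.25 > h_f = 125 mm: the block extends into the web. Split into flange-overhang and web parts.
C_f = 0.85 f'_c (b_f − b_w) h_f = 0.85 × 29.2 × (1100 − 310) × 125 = 2450975 N.
Remaining web compression depth: a_w = (T − C_f)/(0.85 f'_c b_w) = (3720000 − 2450975)/(0.85 × 29.2 × 310) = 164.93 mm.
M_n = C_f(d − h_f/2) + (T − C_f)(d − a_w/2) = 2450975 × (680 − 62.5) + 1269025 × (680 − 82.465) = 1513.48 + 758.29 = 2271.77 × 10⁶ N·mm.
M_n = 2271.77 kN·m.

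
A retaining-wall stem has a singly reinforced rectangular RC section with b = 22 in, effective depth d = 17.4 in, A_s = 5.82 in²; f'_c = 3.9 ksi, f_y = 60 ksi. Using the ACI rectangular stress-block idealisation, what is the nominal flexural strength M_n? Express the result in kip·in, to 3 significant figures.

T = A_s f_y = 5.82 × 60 = 349.2 kips.
a = T/(0.85 f'_c b) = 349.2/(0.85 × 3.9 × 22) = 4.788 in.
M_n = T(d − a/2) = 349.2 × (17.4 − 2.394) = 5240.1 kip·in.

M_n ≈ 5240 kip·in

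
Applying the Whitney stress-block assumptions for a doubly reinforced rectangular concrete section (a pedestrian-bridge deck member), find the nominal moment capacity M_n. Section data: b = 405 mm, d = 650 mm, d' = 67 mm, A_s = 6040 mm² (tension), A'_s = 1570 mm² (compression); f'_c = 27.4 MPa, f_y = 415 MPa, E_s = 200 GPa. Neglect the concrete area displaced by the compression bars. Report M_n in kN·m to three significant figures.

Assume both tension and compression steel yield.
Net tension couple steel: A_s − A'_s = 4470 mm².
a = (A_s − A'_s) f_y / (0.85 f'_c b) = 1855050/(0.85 × 27.4 × 405) = 196.67 mm.
c = a/β₁ = 196.67/0.85 = 231.38 mm; ε'_s = 0.003(c − d')/c = 0.0021 ≥ f_y/E_s = 0.0021, so compression steel does yield.
M_n = (A_s − A'_s) f_y (d − a/2) + A'_s f_y (d − d') = [1855050 × (650 − 98.335) + 651550 × (650 − 67)] × 10⁻⁶ = 1023.37 + 379.85 = 1403.22 kN·m.

M_n ≈ 1400 kN·m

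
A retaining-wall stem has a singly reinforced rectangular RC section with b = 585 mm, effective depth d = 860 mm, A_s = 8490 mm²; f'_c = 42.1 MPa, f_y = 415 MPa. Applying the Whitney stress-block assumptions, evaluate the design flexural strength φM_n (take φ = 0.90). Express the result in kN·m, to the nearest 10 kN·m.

φM_n ≈ 2460 kN·m

T = A_s f_y = 8490 × 415 = 3523350 N = 3523.35 kN.
From C = T: a = T/(0.85 f'_c b) = 3523350/(0.85 × 42.1 × 585) = 168.31 mm.
M_n = T(d − a/2) = 3523.35 kN × (860 − 84.155) mm = 2733.57 kN·m.
φM_n = 0.90 × 2733.57 = 2460.21 kN·m.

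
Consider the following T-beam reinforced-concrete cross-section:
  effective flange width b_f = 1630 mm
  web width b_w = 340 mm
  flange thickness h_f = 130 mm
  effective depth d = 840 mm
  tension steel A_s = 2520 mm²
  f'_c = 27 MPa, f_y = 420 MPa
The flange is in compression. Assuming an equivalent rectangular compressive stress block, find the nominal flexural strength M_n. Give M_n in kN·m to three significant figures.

Tension: T = A_s f_y = 2520 × 420 = 1058400 N.
Try a within the flange: a = T/(0.85 f'_c b_f) = 1058400/(0.85 × 27 × 1630) = 28.29 mm.
Since a = 28.29 ≤ h_f = 130 mm, the stress block lies entirely in the flange; analyse as a rectangular beam of width b_f.
M_n = T(d − a/2) = 1058400 × (840 − 14.145) = 874.08 × 10⁶ N·mm.
M_n = 874.08 kN·m.

M_n ≈ 874 kN·m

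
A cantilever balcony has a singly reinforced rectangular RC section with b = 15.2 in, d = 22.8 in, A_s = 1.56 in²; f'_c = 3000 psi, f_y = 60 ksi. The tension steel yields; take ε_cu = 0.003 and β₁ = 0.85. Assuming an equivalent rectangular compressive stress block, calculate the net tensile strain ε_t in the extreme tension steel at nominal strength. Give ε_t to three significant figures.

ε_t ≈ 0.0211

a = A_s f_y/(0.85 f'_c b) = 2.415 in.
β₁ = 0.85, so c = a/β₁ = 2.415/0.85 = 2.841 in.
From the linear strain diagram with ε_cu = 0.003: ε_t = 0.003 (d − c)/c = 0.003 × (22.8 − 2.841)/2.841 = 0.0211.
Since ε_t ≥ 0.005, the section is tension-controlled.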